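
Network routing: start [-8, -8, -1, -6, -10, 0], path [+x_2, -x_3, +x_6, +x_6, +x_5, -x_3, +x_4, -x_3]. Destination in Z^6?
(-8, -7, -4, -5, -9, 2)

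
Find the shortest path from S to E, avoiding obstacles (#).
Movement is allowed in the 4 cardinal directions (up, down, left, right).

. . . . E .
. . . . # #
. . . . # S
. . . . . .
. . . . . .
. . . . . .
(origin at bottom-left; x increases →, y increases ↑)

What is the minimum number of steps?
7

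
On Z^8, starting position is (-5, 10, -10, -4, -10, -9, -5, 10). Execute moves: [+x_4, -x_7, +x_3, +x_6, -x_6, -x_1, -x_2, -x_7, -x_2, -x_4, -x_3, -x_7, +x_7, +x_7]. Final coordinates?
(-6, 8, -10, -4, -10, -9, -6, 10)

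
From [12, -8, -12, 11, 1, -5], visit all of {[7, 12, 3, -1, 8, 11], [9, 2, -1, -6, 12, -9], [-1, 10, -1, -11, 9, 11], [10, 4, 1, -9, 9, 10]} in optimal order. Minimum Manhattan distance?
133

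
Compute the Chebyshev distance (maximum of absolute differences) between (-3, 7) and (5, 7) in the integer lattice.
8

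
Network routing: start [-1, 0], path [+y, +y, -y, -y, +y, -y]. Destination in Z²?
(-1, 0)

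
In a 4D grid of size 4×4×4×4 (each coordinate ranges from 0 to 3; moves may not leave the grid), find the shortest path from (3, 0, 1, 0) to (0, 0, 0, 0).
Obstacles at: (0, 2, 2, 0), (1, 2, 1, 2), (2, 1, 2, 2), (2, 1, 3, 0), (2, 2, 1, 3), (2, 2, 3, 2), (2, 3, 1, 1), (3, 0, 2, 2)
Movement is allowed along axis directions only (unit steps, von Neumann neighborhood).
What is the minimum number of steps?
4
(one shortest path: (3, 0, 1, 0) → (2, 0, 1, 0) → (1, 0, 1, 0) → (0, 0, 1, 0) → (0, 0, 0, 0))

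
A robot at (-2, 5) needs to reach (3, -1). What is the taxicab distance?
11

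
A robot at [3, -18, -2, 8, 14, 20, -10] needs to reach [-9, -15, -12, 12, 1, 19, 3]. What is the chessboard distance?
13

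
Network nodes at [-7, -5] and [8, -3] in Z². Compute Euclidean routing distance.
15.1327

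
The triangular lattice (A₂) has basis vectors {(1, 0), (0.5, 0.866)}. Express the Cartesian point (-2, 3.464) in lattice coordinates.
-4b₁ + 4b₂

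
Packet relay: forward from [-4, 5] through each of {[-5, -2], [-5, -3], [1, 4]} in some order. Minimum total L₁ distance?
19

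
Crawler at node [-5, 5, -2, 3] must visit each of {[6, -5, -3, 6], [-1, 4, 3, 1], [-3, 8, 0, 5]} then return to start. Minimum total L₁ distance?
74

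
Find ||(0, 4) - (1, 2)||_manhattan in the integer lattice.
3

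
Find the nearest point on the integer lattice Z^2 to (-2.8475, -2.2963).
(-3, -2)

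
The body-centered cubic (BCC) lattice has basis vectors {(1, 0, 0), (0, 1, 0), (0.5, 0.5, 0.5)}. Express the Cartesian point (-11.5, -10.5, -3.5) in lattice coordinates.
-8b₁ - 7b₂ - 7b₃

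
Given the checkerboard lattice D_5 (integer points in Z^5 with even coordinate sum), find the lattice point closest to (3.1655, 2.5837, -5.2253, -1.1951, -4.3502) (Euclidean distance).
(3, 3, -5, -1, -4)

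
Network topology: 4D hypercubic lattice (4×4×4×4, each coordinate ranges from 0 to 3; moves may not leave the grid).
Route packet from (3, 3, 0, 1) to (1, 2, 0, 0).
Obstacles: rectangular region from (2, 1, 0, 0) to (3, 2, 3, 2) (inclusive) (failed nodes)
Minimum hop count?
4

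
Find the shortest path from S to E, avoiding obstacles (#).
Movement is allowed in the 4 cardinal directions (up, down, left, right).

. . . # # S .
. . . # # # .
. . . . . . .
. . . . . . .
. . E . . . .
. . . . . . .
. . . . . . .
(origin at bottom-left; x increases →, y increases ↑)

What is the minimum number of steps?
9
(one shortest path: (5, 6) → (6, 6) → (6, 5) → (6, 4) → (5, 4) → (4, 4) → (3, 4) → (2, 4) → (2, 3) → (2, 2))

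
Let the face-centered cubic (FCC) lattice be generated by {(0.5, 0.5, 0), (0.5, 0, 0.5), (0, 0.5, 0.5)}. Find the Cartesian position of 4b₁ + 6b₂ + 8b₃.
(5, 6, 7)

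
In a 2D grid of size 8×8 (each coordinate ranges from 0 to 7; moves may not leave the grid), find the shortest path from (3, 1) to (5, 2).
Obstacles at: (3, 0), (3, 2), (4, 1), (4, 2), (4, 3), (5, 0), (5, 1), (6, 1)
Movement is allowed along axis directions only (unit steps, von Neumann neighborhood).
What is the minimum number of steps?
9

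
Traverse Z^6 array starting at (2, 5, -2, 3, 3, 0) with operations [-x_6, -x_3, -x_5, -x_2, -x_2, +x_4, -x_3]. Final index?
(2, 3, -4, 4, 2, -1)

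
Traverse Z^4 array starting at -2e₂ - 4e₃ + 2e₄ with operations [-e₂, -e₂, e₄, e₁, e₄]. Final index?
(1, -4, -4, 4)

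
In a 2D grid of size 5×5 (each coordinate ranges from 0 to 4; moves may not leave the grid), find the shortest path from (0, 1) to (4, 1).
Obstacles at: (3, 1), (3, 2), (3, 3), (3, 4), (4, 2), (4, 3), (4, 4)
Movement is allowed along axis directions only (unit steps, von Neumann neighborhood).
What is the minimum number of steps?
6
(one shortest path: (0, 1) → (1, 1) → (2, 1) → (2, 0) → (3, 0) → (4, 0) → (4, 1))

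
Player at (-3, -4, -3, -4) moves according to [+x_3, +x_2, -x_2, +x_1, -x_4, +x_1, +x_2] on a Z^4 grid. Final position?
(-1, -3, -2, -5)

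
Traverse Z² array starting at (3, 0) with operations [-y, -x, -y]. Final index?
(2, -2)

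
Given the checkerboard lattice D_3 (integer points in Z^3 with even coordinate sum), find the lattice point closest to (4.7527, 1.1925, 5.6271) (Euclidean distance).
(5, 1, 6)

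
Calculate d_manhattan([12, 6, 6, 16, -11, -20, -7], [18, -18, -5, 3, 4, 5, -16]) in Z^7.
103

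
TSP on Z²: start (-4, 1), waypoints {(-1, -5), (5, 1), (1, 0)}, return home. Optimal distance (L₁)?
30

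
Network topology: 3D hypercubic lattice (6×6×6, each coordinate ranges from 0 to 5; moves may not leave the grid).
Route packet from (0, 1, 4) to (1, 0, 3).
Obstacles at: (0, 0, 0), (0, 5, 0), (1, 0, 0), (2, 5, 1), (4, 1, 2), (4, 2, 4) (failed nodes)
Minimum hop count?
3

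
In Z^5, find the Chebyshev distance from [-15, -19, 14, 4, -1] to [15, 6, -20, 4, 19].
34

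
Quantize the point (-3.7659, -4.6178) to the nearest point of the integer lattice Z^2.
(-4, -5)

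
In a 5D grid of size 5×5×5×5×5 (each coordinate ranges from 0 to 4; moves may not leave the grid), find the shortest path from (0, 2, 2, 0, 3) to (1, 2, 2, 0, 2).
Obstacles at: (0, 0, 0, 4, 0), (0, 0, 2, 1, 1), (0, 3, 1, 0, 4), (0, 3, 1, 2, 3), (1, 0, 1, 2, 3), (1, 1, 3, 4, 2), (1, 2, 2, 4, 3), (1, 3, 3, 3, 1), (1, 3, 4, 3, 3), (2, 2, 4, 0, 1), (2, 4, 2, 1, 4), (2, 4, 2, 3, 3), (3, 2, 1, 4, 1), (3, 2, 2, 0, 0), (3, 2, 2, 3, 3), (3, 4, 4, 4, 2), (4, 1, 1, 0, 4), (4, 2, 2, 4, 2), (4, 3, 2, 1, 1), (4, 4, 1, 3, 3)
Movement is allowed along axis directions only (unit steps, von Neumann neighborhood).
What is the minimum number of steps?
2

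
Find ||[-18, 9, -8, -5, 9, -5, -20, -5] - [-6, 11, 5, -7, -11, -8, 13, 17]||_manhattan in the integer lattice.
107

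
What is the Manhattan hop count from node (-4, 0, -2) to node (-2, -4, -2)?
6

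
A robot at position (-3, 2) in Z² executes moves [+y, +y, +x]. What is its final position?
(-2, 4)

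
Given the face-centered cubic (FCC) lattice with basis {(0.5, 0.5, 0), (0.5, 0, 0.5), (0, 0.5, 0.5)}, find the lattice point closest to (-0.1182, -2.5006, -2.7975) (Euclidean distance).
(0, -2.5, -2.5)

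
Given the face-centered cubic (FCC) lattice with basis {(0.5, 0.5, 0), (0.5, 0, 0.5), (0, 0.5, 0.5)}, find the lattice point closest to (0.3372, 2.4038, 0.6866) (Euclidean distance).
(0.5, 2.5, 1)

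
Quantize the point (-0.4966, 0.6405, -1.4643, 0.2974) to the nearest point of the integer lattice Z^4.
(0, 1, -1, 0)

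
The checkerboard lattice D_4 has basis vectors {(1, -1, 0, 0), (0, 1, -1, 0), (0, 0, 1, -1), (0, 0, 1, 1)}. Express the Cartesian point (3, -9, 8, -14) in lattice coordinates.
3b₁ - 6b₂ + 8b₃ - 6b₄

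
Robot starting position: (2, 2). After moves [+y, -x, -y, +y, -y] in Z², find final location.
(1, 2)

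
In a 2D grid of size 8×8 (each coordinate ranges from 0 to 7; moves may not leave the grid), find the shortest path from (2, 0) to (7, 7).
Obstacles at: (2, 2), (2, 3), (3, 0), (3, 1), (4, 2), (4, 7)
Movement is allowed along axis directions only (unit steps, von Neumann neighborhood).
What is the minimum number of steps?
14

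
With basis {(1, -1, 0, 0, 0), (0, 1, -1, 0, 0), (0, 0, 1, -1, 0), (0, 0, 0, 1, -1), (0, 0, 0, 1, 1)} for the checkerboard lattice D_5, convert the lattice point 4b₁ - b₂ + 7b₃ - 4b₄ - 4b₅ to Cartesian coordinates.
(4, -5, 8, -15, 0)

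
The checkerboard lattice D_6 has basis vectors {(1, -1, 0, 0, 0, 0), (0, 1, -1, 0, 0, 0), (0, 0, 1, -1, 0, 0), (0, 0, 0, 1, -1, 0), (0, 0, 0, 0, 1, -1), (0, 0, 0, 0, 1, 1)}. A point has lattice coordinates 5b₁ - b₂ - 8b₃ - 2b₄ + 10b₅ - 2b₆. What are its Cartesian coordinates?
(5, -6, -7, 6, 10, -12)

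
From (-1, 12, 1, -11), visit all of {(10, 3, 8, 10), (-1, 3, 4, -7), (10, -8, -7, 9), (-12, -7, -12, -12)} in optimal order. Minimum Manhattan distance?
124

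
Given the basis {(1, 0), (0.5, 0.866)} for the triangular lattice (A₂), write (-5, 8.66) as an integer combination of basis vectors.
-10b₁ + 10b₂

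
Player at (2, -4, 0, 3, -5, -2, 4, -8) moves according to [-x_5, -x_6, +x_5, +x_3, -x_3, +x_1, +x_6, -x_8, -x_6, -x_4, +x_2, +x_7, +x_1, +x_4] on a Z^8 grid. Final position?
(4, -3, 0, 3, -5, -3, 5, -9)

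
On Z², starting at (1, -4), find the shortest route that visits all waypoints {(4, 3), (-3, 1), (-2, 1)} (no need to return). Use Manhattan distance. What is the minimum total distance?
18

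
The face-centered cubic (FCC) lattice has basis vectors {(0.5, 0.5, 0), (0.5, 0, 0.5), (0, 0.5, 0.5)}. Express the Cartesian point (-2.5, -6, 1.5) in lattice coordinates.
-10b₁ + 5b₂ - 2b₃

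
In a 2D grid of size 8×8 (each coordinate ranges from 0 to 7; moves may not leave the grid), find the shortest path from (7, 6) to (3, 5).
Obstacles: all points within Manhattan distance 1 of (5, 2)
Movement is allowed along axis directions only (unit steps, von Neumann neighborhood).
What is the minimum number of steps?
5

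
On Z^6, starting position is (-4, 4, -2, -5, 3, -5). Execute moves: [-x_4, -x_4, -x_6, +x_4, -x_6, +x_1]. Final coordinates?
(-3, 4, -2, -6, 3, -7)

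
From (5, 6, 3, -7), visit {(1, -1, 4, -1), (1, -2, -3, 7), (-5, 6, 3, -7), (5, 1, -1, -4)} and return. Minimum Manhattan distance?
78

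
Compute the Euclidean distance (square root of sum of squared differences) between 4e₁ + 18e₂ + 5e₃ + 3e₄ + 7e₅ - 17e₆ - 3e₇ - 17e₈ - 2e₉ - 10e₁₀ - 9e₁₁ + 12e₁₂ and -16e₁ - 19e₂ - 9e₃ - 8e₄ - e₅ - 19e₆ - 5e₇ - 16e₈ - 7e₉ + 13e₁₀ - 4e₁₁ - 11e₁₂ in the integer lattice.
57.1577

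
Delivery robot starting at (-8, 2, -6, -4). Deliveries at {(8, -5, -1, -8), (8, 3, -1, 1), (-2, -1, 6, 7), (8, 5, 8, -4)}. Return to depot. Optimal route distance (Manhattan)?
126
(one optimal route: (-8, 2, -6, -4) → (8, -5, -1, -8) → (8, 3, -1, 1) → (8, 5, 8, -4) → (-2, -1, 6, 7) → (-8, 2, -6, -4))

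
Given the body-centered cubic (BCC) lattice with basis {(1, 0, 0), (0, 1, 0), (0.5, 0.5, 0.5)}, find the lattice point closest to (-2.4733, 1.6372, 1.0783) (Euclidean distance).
(-2.5, 1.5, 1.5)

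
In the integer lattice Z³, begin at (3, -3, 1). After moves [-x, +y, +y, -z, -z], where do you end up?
(2, -1, -1)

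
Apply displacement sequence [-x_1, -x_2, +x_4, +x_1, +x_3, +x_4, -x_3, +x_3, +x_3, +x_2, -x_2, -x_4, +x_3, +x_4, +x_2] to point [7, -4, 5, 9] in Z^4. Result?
(7, -4, 8, 11)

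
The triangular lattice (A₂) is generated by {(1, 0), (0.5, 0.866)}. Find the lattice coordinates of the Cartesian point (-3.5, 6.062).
-7b₁ + 7b₂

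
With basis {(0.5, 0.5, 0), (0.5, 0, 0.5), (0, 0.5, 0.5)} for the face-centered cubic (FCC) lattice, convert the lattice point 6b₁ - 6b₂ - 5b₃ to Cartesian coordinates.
(0, 0.5, -5.5)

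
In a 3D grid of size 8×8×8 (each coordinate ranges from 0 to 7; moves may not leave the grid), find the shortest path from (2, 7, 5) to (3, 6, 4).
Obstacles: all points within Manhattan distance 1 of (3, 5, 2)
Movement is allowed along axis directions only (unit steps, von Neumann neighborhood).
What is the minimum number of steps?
3
(one shortest path: (2, 7, 5) → (3, 7, 5) → (3, 6, 5) → (3, 6, 4))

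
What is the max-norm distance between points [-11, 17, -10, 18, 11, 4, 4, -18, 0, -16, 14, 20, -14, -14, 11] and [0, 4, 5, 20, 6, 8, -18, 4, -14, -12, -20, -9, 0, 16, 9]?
34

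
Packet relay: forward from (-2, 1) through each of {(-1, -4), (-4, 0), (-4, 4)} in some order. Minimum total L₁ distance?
16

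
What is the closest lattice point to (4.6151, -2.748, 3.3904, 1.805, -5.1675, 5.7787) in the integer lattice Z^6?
(5, -3, 3, 2, -5, 6)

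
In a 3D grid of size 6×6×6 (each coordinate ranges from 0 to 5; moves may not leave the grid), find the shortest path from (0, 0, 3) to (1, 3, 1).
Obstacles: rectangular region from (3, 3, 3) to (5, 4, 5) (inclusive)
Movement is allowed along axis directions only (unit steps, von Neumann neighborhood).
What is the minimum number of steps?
6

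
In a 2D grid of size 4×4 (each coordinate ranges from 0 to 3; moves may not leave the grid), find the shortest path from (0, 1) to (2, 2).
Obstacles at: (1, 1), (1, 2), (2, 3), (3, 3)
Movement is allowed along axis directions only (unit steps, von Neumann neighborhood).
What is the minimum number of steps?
5
(one shortest path: (0, 1) → (0, 0) → (1, 0) → (2, 0) → (2, 1) → (2, 2))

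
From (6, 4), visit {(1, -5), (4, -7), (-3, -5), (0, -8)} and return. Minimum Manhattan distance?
42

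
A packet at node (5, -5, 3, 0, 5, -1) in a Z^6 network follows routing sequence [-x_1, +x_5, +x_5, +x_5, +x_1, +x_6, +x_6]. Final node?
(5, -5, 3, 0, 8, 1)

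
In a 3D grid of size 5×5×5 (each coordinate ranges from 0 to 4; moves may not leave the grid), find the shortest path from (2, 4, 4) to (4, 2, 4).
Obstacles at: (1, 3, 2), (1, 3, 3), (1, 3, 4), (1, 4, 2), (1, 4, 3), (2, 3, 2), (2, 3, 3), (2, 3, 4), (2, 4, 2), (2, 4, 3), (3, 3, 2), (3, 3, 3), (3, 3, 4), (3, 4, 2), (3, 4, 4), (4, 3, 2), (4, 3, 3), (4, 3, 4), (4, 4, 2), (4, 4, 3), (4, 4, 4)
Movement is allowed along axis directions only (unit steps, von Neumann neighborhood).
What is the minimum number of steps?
8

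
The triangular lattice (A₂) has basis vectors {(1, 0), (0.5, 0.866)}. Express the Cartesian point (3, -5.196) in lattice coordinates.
6b₁ - 6b₂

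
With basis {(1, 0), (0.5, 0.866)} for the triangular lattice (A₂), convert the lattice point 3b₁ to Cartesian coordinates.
(3, 0)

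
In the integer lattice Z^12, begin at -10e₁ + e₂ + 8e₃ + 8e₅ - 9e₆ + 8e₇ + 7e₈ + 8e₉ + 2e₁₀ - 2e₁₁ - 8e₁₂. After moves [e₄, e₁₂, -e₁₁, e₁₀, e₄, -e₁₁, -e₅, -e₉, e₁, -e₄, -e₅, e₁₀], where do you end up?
(-9, 1, 8, 1, 6, -9, 8, 7, 7, 4, -4, -7)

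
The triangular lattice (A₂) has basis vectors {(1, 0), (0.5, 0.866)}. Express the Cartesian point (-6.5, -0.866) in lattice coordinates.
-6b₁ - b₂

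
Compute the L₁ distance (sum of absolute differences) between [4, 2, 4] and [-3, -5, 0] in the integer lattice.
18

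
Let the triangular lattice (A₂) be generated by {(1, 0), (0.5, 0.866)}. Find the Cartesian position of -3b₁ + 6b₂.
(0, 5.196)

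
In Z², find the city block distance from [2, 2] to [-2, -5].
11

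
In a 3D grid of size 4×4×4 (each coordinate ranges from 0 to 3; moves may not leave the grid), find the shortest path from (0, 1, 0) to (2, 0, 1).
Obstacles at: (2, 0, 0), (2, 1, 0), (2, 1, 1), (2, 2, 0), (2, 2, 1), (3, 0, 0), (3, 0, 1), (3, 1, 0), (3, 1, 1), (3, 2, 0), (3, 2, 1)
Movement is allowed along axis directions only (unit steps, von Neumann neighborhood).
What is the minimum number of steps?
4
(one shortest path: (0, 1, 0) → (1, 1, 0) → (1, 0, 0) → (1, 0, 1) → (2, 0, 1))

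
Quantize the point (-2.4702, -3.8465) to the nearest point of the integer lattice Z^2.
(-2, -4)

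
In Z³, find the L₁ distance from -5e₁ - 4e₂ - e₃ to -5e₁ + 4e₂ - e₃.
8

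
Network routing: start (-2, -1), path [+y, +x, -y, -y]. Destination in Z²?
(-1, -2)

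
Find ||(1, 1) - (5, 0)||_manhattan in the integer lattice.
5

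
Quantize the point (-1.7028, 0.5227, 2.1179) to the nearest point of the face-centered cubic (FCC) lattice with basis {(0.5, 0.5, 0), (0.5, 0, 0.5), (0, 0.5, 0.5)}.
(-1.5, 0.5, 2)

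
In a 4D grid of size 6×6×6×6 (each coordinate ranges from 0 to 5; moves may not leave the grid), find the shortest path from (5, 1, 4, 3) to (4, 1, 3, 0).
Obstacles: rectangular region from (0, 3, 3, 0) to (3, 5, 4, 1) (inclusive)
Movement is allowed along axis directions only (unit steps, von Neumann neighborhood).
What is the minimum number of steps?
5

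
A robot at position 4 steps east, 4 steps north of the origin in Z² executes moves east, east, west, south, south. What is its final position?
(5, 2)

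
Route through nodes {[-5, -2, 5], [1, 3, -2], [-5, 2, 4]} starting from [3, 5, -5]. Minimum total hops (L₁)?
25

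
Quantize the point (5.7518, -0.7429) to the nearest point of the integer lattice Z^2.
(6, -1)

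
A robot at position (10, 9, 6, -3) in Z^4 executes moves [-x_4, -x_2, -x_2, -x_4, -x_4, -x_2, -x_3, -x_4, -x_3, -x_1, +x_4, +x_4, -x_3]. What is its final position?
(9, 6, 3, -5)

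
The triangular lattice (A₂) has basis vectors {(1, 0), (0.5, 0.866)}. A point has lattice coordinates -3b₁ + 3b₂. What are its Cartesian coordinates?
(-1.5, 2.598)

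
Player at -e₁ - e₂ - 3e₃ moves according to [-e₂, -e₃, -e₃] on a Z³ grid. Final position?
(-1, -2, -5)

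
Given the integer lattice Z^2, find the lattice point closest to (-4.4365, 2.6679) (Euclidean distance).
(-4, 3)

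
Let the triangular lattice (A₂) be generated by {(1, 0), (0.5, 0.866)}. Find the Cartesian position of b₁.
(1, 0)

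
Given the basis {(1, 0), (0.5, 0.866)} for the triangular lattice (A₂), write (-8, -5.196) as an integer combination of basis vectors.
-5b₁ - 6b₂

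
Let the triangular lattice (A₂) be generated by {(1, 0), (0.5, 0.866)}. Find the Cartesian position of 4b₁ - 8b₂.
(0, -6.928)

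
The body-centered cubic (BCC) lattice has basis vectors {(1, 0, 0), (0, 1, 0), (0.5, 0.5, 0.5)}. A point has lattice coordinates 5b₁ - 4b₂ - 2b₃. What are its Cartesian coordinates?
(4, -5, -1)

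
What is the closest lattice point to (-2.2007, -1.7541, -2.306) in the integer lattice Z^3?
(-2, -2, -2)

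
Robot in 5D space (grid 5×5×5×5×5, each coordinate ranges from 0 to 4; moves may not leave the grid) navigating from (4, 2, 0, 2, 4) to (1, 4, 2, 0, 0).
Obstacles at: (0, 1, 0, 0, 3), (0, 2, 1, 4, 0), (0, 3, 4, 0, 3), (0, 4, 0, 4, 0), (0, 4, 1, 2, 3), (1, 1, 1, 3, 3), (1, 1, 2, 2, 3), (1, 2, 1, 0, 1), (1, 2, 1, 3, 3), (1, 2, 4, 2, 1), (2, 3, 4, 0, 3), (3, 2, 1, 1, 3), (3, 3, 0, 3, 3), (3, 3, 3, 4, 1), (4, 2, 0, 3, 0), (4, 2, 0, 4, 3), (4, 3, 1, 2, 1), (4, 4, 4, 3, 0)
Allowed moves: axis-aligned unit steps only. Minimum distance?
13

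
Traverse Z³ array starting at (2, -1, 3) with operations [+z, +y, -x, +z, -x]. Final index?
(0, 0, 5)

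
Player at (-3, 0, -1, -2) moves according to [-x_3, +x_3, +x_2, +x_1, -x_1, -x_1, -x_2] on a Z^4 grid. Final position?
(-4, 0, -1, -2)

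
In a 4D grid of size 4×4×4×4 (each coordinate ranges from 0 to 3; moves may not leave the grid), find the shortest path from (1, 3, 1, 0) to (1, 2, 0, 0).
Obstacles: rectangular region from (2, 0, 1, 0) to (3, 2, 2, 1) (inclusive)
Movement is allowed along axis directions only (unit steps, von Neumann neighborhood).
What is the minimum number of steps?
2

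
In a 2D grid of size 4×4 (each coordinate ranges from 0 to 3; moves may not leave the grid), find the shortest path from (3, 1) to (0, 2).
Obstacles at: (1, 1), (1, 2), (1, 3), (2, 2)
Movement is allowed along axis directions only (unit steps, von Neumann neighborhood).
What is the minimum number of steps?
6
(one shortest path: (3, 1) → (2, 1) → (2, 0) → (1, 0) → (0, 0) → (0, 1) → (0, 2))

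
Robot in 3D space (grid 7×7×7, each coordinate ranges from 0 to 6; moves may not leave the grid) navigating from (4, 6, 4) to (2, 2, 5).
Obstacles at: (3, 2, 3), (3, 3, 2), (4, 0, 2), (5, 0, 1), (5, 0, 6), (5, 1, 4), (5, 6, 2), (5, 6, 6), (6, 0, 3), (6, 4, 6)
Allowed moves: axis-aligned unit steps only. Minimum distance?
7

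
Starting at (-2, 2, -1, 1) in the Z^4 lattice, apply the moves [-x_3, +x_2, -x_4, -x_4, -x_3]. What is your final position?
(-2, 3, -3, -1)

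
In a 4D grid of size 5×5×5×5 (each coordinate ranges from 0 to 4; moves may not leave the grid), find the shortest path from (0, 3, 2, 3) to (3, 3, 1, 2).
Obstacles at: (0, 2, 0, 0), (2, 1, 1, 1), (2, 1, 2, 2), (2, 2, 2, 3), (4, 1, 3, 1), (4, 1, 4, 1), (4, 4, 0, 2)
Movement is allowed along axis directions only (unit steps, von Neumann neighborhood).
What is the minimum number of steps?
5
(one shortest path: (0, 3, 2, 3) → (1, 3, 2, 3) → (2, 3, 2, 3) → (3, 3, 2, 3) → (3, 3, 1, 3) → (3, 3, 1, 2))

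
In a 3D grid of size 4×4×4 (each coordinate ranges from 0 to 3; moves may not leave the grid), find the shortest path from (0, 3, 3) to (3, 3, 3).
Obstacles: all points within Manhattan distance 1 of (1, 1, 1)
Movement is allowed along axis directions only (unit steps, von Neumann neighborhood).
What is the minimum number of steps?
3
(one shortest path: (0, 3, 3) → (1, 3, 3) → (2, 3, 3) → (3, 3, 3))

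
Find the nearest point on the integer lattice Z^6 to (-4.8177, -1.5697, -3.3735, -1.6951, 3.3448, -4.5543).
(-5, -2, -3, -2, 3, -5)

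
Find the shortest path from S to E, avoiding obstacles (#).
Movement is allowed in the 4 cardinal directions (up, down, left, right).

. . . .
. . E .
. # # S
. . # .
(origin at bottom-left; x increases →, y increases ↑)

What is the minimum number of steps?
2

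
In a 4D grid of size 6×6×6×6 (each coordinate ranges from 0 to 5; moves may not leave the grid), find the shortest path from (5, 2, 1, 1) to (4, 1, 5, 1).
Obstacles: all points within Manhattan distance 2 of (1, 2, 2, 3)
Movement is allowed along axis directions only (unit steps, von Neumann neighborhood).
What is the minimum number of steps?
6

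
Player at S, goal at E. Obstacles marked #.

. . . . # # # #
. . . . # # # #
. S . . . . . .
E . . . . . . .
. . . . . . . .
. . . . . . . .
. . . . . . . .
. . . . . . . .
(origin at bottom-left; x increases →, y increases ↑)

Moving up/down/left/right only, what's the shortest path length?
2
(one shortest path: (1, 5) → (0, 5) → (0, 4))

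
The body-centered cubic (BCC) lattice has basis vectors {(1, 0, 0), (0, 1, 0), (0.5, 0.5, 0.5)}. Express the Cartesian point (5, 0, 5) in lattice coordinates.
-5b₂ + 10b₃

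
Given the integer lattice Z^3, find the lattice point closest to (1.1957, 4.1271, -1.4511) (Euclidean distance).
(1, 4, -1)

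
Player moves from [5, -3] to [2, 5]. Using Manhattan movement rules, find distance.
11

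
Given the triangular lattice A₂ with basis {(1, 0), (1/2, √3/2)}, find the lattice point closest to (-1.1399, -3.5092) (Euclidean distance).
(-1, -3.464)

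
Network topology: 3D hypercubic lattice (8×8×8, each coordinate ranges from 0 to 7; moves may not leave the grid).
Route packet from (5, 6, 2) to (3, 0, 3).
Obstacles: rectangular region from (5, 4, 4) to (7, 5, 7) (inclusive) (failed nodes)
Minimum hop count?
9
(one shortest path: (5, 6, 2) → (4, 6, 2) → (3, 6, 2) → (3, 5, 2) → (3, 4, 2) → (3, 3, 2) → (3, 2, 2) → (3, 1, 2) → (3, 0, 2) → (3, 0, 3))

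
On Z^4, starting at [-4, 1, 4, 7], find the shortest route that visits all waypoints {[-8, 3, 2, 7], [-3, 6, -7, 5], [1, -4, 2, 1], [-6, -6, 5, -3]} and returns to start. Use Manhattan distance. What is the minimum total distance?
90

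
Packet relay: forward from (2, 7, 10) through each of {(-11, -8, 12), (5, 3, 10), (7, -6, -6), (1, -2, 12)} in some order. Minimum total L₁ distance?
74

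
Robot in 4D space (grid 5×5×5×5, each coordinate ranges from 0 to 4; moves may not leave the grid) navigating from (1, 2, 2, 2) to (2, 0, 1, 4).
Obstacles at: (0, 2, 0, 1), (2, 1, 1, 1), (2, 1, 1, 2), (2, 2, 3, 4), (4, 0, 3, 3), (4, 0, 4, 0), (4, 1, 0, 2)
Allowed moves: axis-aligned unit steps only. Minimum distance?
6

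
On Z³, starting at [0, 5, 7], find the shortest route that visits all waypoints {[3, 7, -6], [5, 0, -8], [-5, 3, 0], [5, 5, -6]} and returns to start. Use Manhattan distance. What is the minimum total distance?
64
(one optimal route: (0, 5, 7) → (3, 7, -6) → (5, 5, -6) → (5, 0, -8) → (-5, 3, 0) → (0, 5, 7))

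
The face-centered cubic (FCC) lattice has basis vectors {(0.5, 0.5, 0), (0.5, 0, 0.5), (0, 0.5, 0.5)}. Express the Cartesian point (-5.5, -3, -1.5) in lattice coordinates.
-7b₁ - 4b₂ + b₃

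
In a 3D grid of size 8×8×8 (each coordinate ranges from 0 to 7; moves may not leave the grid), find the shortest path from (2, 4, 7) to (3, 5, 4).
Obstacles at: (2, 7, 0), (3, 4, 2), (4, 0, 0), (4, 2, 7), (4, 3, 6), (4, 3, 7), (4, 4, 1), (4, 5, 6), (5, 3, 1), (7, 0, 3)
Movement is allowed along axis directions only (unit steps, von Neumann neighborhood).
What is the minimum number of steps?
5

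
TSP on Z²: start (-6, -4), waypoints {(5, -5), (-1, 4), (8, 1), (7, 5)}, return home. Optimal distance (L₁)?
48
(one optimal route: (-6, -4) → (5, -5) → (8, 1) → (7, 5) → (-1, 4) → (-6, -4))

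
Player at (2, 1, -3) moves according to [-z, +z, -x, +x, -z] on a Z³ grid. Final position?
(2, 1, -4)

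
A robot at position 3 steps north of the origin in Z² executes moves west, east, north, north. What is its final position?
(0, 5)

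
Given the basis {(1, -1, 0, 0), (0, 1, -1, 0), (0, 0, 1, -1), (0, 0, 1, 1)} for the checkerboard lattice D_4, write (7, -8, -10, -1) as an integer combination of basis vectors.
7b₁ - b₂ - 5b₃ - 6b₄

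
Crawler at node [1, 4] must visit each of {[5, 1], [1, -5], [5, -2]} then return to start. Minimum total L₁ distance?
26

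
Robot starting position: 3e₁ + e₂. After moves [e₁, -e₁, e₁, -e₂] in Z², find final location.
(4, 0)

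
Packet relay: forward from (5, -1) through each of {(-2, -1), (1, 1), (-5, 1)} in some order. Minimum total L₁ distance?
16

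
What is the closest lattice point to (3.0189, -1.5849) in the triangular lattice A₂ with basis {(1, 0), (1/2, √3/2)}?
(3, -1.732)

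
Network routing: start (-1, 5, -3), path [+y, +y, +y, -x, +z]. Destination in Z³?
(-2, 8, -2)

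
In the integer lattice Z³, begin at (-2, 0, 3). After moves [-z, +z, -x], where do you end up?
(-3, 0, 3)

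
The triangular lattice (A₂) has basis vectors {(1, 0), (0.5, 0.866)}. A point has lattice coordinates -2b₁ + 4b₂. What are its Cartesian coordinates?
(0, 3.464)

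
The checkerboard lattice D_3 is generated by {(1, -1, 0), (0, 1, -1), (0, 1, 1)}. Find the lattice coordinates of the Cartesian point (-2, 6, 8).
-2b₁ - 2b₂ + 6b₃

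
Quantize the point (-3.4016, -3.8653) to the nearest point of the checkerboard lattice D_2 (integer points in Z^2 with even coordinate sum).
(-4, -4)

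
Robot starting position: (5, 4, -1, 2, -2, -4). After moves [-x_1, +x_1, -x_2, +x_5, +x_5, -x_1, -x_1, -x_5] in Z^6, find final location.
(3, 3, -1, 2, -1, -4)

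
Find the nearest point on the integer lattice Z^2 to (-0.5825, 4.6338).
(-1, 5)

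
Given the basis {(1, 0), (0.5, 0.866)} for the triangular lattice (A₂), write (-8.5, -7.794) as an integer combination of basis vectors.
-4b₁ - 9b₂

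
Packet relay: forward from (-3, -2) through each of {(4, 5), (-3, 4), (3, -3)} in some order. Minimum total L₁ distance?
23
(one optimal route: (-3, -2) → (-3, 4) → (4, 5) → (3, -3))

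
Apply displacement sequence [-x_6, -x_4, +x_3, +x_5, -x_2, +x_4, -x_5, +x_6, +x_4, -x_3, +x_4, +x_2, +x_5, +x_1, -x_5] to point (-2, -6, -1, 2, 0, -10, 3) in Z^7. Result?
(-1, -6, -1, 4, 0, -10, 3)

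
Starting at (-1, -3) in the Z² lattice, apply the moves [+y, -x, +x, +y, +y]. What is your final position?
(-1, 0)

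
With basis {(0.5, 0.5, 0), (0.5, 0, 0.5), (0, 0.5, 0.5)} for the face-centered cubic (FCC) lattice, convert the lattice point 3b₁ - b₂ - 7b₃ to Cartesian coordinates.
(1, -2, -4)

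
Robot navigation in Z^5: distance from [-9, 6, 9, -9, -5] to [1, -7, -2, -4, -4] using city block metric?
40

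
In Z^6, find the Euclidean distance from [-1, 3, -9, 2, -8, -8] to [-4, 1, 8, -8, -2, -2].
21.7715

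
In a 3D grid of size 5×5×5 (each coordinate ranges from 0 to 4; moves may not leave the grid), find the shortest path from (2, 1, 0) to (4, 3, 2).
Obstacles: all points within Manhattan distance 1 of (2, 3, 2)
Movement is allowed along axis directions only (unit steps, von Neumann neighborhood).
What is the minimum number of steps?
6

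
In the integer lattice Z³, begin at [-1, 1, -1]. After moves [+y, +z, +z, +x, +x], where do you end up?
(1, 2, 1)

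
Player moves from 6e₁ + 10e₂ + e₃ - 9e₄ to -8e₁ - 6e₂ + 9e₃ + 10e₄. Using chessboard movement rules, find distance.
19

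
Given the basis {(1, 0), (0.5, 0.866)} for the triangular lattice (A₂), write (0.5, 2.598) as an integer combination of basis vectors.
-b₁ + 3b₂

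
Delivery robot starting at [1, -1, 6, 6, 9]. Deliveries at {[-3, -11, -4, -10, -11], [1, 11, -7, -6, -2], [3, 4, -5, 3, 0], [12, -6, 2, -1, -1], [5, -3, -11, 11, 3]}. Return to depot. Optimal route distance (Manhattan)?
206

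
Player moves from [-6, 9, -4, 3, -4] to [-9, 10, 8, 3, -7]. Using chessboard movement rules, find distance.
12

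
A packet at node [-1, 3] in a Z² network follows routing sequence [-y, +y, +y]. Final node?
(-1, 4)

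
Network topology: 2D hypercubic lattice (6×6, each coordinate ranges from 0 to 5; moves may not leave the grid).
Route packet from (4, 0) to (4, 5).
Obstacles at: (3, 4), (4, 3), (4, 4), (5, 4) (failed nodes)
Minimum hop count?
9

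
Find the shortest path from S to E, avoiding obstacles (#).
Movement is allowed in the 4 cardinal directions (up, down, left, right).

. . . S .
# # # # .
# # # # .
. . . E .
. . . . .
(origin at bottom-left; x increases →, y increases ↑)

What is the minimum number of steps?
5
(one shortest path: (3, 4) → (4, 4) → (4, 3) → (4, 2) → (4, 1) → (3, 1))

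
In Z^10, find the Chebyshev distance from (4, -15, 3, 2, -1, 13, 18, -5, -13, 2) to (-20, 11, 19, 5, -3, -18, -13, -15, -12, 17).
31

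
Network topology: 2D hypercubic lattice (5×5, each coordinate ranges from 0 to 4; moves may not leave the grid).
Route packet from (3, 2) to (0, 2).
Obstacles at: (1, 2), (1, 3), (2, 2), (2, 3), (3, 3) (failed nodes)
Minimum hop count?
5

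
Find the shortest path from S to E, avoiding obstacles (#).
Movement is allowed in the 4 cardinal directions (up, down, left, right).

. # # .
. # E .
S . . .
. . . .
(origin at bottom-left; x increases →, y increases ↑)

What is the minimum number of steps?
3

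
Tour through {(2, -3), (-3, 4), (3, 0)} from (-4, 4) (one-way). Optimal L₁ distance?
15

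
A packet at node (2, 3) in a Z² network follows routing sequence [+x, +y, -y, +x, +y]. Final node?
(4, 4)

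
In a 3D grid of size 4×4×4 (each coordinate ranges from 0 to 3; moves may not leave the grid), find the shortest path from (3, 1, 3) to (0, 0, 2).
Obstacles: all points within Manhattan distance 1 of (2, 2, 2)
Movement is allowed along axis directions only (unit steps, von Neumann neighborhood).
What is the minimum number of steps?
5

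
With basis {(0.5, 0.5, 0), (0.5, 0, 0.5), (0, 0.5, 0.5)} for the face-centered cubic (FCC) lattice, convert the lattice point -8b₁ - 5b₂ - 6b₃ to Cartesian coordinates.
(-6.5, -7, -5.5)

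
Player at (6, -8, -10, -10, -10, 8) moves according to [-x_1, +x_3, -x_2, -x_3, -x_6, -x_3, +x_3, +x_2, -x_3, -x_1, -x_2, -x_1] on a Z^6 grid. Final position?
(3, -9, -11, -10, -10, 7)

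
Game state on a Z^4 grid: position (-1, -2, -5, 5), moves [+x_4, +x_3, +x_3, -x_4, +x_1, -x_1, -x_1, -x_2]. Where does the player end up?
(-2, -3, -3, 5)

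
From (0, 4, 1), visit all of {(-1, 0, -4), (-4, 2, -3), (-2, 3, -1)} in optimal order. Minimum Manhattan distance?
16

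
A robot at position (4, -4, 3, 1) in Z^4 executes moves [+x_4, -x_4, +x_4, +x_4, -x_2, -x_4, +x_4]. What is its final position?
(4, -5, 3, 3)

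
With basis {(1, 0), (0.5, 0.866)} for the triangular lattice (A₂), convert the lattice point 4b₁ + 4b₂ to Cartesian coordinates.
(6, 3.464)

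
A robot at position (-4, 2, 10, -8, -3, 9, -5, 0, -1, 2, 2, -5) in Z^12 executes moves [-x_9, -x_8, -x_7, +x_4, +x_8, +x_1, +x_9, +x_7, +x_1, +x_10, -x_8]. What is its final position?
(-2, 2, 10, -7, -3, 9, -5, -1, -1, 3, 2, -5)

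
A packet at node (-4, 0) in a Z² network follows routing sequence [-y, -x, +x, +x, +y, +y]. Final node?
(-3, 1)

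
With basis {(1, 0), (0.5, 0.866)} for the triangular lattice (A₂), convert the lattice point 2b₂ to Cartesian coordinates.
(1, 1.732)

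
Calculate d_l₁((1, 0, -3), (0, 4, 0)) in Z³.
8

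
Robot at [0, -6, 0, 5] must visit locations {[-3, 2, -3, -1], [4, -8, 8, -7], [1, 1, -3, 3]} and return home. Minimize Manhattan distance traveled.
82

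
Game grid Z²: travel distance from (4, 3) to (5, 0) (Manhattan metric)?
4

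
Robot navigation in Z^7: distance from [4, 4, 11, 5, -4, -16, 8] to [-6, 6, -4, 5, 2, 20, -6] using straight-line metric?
43.0929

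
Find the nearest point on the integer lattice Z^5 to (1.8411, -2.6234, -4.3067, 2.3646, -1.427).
(2, -3, -4, 2, -1)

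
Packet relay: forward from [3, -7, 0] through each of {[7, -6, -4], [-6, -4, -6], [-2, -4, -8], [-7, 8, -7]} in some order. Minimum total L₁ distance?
44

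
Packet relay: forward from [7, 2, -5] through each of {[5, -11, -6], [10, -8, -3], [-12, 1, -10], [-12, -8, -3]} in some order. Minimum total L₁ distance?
65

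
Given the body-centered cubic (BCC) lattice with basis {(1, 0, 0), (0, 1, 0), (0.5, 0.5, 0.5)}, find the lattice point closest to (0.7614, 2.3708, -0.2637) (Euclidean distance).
(0.5, 2.5, -0.5)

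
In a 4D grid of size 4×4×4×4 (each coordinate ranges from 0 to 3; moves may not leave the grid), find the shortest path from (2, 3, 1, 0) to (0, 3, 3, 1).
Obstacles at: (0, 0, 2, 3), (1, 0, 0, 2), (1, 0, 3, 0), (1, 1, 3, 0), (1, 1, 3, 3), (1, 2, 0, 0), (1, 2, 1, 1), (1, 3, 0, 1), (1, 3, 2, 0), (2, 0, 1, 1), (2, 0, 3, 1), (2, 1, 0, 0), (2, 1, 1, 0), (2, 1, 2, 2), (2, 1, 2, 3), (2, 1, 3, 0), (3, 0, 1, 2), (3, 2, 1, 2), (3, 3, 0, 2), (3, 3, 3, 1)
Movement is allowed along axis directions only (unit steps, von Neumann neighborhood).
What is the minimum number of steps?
5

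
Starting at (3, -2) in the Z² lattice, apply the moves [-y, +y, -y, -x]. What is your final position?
(2, -3)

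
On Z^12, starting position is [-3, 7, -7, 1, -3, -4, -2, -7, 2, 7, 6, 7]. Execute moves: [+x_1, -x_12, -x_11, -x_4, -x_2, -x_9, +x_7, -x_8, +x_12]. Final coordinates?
(-2, 6, -7, 0, -3, -4, -1, -8, 1, 7, 5, 7)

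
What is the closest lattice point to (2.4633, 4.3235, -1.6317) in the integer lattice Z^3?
(2, 4, -2)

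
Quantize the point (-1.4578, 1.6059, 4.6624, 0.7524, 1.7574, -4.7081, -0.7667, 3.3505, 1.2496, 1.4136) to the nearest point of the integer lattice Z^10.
(-1, 2, 5, 1, 2, -5, -1, 3, 1, 1)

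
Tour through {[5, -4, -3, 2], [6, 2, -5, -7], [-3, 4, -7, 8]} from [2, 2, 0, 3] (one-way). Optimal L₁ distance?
59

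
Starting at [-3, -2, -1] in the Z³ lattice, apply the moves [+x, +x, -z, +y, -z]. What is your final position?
(-1, -1, -3)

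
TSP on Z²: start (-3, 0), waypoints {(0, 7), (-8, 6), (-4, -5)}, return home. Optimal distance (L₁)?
40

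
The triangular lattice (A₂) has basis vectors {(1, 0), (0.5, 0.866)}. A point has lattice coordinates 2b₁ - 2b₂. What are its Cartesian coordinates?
(1, -1.732)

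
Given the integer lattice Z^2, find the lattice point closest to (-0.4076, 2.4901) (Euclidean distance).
(0, 2)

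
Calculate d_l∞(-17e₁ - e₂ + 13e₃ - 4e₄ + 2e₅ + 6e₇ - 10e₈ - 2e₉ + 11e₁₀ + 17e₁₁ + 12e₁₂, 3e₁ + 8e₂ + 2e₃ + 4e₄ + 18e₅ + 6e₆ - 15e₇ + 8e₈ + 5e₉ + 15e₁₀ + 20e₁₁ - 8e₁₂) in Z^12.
21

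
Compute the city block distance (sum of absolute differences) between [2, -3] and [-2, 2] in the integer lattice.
9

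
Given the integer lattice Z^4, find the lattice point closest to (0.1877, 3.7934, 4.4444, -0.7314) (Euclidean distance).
(0, 4, 4, -1)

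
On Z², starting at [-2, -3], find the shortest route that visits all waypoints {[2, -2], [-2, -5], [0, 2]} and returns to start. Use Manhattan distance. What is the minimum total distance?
22
(one optimal route: (-2, -3) → (2, -2) → (0, 2) → (-2, -5) → (-2, -3))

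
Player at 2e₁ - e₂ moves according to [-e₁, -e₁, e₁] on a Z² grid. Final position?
(1, -1)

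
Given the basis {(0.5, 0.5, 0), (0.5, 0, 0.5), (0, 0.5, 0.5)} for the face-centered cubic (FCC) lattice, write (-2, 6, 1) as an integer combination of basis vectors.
3b₁ - 7b₂ + 9b₃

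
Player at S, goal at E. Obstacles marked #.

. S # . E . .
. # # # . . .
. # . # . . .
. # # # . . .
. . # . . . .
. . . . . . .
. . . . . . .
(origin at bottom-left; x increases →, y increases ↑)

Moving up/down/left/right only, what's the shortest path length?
15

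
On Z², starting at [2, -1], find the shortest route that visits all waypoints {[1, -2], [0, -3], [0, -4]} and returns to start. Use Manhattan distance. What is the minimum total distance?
10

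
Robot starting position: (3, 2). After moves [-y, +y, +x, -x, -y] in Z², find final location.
(3, 1)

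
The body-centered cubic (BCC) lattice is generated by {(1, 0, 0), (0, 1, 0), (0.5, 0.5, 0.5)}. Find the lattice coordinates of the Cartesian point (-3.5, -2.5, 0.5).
-4b₁ - 3b₂ + b₃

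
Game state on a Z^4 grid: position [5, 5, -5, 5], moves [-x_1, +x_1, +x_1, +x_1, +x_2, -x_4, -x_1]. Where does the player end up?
(6, 6, -5, 4)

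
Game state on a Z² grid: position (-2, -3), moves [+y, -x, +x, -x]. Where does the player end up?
(-3, -2)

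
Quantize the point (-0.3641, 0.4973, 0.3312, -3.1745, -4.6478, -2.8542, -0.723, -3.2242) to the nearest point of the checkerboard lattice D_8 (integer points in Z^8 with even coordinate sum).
(0, 1, 0, -3, -5, -3, -1, -3)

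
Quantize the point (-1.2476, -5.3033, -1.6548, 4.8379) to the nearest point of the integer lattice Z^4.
(-1, -5, -2, 5)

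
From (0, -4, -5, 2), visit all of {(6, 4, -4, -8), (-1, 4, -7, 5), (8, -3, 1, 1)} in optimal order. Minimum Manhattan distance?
60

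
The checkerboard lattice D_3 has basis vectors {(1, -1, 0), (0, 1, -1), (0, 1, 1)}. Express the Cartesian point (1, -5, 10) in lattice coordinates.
b₁ - 7b₂ + 3b₃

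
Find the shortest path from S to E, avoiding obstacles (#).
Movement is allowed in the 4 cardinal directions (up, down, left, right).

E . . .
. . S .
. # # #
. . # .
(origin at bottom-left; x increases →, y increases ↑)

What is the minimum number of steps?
3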